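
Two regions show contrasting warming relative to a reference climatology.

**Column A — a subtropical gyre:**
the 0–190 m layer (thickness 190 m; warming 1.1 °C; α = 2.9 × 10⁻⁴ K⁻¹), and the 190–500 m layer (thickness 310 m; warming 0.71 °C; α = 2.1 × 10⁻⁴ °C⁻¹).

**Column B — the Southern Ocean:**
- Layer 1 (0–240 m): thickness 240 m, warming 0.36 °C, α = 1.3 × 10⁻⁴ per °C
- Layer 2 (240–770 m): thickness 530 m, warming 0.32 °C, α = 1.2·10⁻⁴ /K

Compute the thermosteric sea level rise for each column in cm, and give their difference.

A 1.1 × 2.9×10⁻⁴ × 190 = 0.06061 m
A Layer 2: 0.71 × 310 × 2.1×10⁻⁴ = 0.046221 m
A total: 0.106831 m
B 240 × 0.36 × 1.3×10⁻⁴ = 0.011232 m
B 1.2×10⁻⁴ × 530 × 0.32 = 0.020352 m
B total: 0.031584 m
Difference: 0.106831 − 0.031584 = 0.075247 m

Δh_A ≈ 10.7 cm, Δh_B ≈ 3.16 cm; difference ≈ 7.52 cm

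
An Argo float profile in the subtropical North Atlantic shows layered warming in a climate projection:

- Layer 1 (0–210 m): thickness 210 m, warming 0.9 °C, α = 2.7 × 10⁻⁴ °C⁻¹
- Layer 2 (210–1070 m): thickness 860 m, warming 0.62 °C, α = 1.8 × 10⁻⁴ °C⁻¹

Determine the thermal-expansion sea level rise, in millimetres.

0–210 m: 2.7×10⁻⁴ × 210 × 0.9 = 0.05103 m
1.8×10⁻⁴ × 860 × 0.62 = 0.095976 m
Δh = 0.05103 + 0.095976 = 0.147006 m ≈ 150 mm

Δh ≈ 150 mm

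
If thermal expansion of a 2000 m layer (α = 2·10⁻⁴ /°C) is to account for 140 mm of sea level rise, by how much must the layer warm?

ΔT = Δh/(αH) = 0.14 / (2×10⁻⁴ × 2000) = 0.3500 K

0.35 K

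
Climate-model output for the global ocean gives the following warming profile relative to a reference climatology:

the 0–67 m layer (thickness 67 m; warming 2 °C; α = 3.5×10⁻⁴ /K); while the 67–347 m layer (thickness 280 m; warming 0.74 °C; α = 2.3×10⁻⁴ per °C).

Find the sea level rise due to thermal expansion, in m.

67 × 2 × 3.5×10⁻⁴ = 0.04690 m
Layer 2: 280 × 0.74 × 2.3×10⁻⁴ = 0.047656 m
Δh = 0.04690 + 0.047656 = 0.094556 m

0.0946 m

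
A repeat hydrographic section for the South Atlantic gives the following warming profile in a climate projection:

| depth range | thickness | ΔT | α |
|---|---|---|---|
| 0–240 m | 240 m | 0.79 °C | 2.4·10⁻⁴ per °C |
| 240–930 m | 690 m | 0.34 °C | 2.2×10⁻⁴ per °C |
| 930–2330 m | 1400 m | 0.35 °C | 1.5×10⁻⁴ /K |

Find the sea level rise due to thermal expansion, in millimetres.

Layer 1: 2.4×10⁻⁴ × 240 × 0.79 = 0.045504 m
240–930 m: 0.34 × 2.2×10⁻⁴ × 690 = 0.051612 m
0.35 × 1.5×10⁻⁴ × 1400 = 0.07350 m
Δh = 0.045504 + 0.051612 + 0.07350 = 0.170616 m ≈ 170 mm

170 mm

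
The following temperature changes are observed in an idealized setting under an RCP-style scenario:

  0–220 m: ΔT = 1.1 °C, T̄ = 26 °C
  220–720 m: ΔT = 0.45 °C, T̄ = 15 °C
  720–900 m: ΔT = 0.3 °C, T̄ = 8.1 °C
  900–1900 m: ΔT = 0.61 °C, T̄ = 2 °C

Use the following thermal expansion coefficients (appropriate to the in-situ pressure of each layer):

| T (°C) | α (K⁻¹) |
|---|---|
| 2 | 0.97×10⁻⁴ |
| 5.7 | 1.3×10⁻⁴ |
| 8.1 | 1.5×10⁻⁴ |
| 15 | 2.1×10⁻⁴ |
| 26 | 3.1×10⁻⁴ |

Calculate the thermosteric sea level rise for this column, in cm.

Δh ≈ 19 cm

Layer 1 at 26 °C → α = 3.1×10⁻⁴ K⁻¹
Layer 2 at 15 °C → α = 2.1×10⁻⁴ K⁻¹
Layer 3 at 8.1 °C → α = 1.5×10⁻⁴ K⁻¹
Layer 4 at 2 °C → α = 0.97×10⁻⁴ K⁻¹
Layer 1: 3.1×10⁻⁴ × 220 × 1.1 = 0.07502 m
220–720 m: 500 × 0.45 × 2.1×10⁻⁴ = 0.04725 m
720–900 m: 0.3 × 180 × 1.5×10⁻⁴ = 0.00810 m
Layer 4: 0.97×10⁻⁴ × 0.61 × 1000 = 0.05917 m
Δh = 0.07502 + 0.04725 + 0.00810 + 0.05917 = 0.18954 m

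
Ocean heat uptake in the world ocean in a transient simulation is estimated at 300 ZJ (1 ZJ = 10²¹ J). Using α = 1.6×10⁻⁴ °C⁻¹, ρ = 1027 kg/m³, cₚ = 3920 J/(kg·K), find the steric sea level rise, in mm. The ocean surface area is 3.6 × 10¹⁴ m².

Per unit area: Q = 300×10²¹ / (3.6×10¹⁴) ≈ 8.333×10⁸ J/m²
Δh = αQ/(ρcₚ) = 1.6×10⁻⁴ × 8.333×10⁸ / (1027 × 3920) ≈ 0.033118 m

about 33 mm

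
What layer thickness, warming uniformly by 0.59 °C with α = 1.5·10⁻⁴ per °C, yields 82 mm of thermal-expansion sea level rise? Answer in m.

H = Δh/(αΔT) = 0.082 / (1.5×10⁻⁴ × 0.59) ≈ 926.6 m

927 m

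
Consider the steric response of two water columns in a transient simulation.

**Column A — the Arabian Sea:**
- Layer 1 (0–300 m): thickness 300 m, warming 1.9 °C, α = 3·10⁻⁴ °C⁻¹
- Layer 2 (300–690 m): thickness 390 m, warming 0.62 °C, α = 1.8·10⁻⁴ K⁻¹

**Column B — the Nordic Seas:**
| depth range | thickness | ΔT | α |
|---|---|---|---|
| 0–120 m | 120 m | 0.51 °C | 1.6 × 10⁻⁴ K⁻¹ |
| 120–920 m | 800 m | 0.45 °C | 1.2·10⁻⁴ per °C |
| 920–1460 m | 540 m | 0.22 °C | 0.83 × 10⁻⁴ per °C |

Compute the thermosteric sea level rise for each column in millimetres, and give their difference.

A Layer 1: 300 × 1.9 × 3×10⁻⁴ = 0.17100 m
A 300–690 m: 1.8×10⁻⁴ × 390 × 0.62 = 0.043524 m
A total: 0.214524 m
B 1.6×10⁻⁴ × 120 × 0.51 = 0.009792 m
B 1.2×10⁻⁴ × 800 × 0.45 = 0.04320 m
B Layer 3: 0.83×10⁻⁴ × 540 × 0.22 = 0.0098604 m
B total: 0.0628524 m
Difference: 0.214524 − 0.0628524 = 0.1516716 m

Δh_A ≈ 215 mm, Δh_B ≈ 62.9 mm; difference ≈ 152 mm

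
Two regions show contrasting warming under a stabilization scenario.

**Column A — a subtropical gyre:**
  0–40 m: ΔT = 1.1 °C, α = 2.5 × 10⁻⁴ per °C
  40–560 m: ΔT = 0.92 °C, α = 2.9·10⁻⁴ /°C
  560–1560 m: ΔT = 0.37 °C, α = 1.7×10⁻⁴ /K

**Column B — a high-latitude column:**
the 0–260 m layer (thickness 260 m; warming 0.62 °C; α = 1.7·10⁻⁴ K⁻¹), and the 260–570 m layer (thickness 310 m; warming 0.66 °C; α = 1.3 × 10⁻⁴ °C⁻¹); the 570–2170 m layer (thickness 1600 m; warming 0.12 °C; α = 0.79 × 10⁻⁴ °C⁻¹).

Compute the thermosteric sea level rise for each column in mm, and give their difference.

A: 213 mm; B: 69.2 mm; difference 143 mm

A 1.1 × 40 × 2.5×10⁻⁴ = 0.01100 m
A Layer 2: 2.9×10⁻⁴ × 0.92 × 520 = 0.138736 m
A 0.37 × 1.7×10⁻⁴ × 1000 = 0.06290 m
A total: 0.212636 m
B Layer 1: 0.62 × 1.7×10⁻⁴ × 260 = 0.027404 m
B 0.66 × 310 × 1.3×10⁻⁴ = 0.026598 m
B 1600 × 0.12 × 0.79×10⁻⁴ = 0.015168 m
B total: 0.06917 m
Difference: 0.212636 − 0.06917 = 0.143466 m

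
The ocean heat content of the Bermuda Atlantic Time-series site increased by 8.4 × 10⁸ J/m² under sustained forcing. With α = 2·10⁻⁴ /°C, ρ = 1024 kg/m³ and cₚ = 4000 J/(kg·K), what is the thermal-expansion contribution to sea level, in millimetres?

Δh = 41.0 mm

Δh = αQ/(ρcₚ) = 2×10⁻⁴ × 8.4×10⁸ / (1024 × 4000) ≈ 0.041016 m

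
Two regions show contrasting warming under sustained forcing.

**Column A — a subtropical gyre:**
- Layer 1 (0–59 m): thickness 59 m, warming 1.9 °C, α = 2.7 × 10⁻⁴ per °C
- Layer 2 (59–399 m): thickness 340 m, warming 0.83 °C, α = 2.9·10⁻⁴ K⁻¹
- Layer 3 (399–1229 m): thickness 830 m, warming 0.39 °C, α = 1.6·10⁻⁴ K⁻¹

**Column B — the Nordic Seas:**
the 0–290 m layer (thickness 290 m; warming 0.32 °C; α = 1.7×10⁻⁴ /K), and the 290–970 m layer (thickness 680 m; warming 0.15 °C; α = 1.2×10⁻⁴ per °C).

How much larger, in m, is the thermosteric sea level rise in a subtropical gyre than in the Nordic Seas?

0.14 m larger

A 59 × 2.7×10⁻⁴ × 1.9 = 0.030267 m
A Layer 2: 0.83 × 340 × 2.9×10⁻⁴ = 0.081838 m
A 830 × 1.6×10⁻⁴ × 0.39 = 0.051792 m
A total: 0.163897 m
B 0–290 m: 0.32 × 290 × 1.7×10⁻⁴ = 0.015776 m
B Layer 2: 680 × 0.15 × 1.2×10⁻⁴ = 0.01224 m
B total: 0.028016 m
Difference: 0.163897 − 0.028016 = 0.135881 m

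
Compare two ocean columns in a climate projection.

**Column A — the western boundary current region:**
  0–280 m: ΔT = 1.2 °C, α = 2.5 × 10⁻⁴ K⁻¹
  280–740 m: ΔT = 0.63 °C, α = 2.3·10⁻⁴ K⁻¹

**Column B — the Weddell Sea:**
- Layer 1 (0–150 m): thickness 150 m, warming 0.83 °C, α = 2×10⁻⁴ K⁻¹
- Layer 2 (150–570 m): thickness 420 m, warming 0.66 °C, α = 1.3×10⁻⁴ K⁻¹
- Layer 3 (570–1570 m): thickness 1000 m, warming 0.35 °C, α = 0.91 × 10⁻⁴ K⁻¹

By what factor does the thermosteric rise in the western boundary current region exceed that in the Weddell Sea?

1.6

A 2.5×10⁻⁴ × 280 × 1.2 = 0.08400 m
A 0.63 × 2.3×10⁻⁴ × 460 = 0.066654 m
A total: 0.150654 m
B 0–150 m: 150 × 0.83 × 2×10⁻⁴ = 0.02490 m
B Layer 2: 420 × 0.66 × 1.3×10⁻⁴ = 0.036036 m
B 570–1570 m: 1000 × 0.91×10⁻⁴ × 0.35 = 0.03185 m
B total: 0.092786 m
Ratio: 0.150654 / 0.092786 ≈ 1.624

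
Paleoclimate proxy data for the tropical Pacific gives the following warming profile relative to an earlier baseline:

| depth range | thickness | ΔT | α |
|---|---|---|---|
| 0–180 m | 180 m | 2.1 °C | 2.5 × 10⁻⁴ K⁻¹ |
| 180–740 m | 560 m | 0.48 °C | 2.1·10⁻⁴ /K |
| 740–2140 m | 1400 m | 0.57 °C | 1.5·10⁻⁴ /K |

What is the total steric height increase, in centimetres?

Δh = 27.1 cm

2.5×10⁻⁴ × 2.1 × 180 = 0.09450 m
180–740 m: 2.1×10⁻⁴ × 0.48 × 560 = 0.056448 m
740–2140 m: 1400 × 1.5×10⁻⁴ × 0.57 = 0.11970 m
Δh = 0.09450 + 0.056448 + 0.11970 = 0.270648 m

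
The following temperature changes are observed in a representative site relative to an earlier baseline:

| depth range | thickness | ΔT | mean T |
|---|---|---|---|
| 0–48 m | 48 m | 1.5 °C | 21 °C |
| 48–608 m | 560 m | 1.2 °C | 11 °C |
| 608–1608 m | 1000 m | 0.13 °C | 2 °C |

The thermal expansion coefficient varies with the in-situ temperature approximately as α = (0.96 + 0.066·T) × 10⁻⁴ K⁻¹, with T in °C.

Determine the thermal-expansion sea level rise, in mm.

Layer 1: α = (0.96 + 0.066×21)×10⁻⁴ = 2.346×10⁻⁴ K⁻¹
Layer 2: α = (0.96 + 0.066×11)×10⁻⁴ = 1.686×10⁻⁴ K⁻¹
Layer 3: α = (0.96 + 0.066×2)×10⁻⁴ = 1.092×10⁻⁴ K⁻¹
Layer 1: 1.5 × 48 × 2.346×10⁻⁴ = 0.0168912 m
Layer 2: 1.2 × 1.686×10⁻⁴ × 560 = 0.1132992 m
Layer 3: 1000 × 0.13 × 1.092×10⁻⁴ = 0.014196 m
Δh = 0.0168912 + 0.1132992 + 0.014196 = 0.1443864 m ≈ 144 mm

Δh = 144 mm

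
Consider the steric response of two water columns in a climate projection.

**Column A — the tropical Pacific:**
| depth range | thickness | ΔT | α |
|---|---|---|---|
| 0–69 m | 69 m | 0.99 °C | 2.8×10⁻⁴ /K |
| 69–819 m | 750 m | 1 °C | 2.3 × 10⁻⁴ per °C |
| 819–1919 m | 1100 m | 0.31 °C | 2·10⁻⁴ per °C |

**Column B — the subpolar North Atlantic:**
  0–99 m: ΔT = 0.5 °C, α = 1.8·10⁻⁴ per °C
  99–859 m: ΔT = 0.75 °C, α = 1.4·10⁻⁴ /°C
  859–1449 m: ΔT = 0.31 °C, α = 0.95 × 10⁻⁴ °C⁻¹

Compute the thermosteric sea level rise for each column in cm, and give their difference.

A 0–69 m: 0.99 × 69 × 2.8×10⁻⁴ = 0.0191268 m
A 2.3×10⁻⁴ × 750 × 1 = 0.17250 m
A 819–1919 m: 1100 × 0.31 × 2×10⁻⁴ = 0.06820 m
A total: 0.2598268 m
B Layer 1: 0.5 × 1.8×10⁻⁴ × 99 = 0.00891 m
B 1.4×10⁻⁴ × 760 × 0.75 = 0.07980 m
B 859–1449 m: 0.31 × 0.95×10⁻⁴ × 590 = 0.0173755 m
B total: 0.1060855 m
Difference: 0.2598268 − 0.1060855 = 0.1537413 m

Δh_A ≈ 26 cm, Δh_B ≈ 11 cm; difference ≈ 15 cm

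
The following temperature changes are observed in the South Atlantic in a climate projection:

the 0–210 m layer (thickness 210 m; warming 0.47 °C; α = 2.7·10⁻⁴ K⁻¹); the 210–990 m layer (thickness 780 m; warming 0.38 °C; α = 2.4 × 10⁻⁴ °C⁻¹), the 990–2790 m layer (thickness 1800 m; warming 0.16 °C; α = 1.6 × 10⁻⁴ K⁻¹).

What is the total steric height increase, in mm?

Layer 1: 2.7×10⁻⁴ × 0.47 × 210 = 0.026649 m
Layer 2: 0.38 × 780 × 2.4×10⁻⁴ = 0.071136 m
1800 × 0.16 × 1.6×10⁻⁴ = 0.04608 m
Δh = 0.026649 + 0.071136 + 0.04608 = 0.143865 m ≈ 144 mm

144 mm of thermosteric rise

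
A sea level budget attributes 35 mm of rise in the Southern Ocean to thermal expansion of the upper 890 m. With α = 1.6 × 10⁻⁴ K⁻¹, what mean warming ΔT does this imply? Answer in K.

ΔT = Δh/(αH) = 0.035 / (1.6×10⁻⁴ × 890) ≈ 0.2458 K

ΔT ≈ 0.25 K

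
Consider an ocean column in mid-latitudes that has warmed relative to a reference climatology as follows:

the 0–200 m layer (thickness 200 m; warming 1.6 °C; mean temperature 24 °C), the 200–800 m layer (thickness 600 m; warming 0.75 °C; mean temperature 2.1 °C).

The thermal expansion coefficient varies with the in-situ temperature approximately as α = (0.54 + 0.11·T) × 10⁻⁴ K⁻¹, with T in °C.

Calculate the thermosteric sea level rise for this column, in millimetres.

136 mm of thermosteric rise

Layer 1: α = (0.54 + 0.11×24)×10⁻⁴ = 3.18×10⁻⁴ K⁻¹
Layer 2: α = (0.54 + 0.11×2.1)×10⁻⁴ = 0.771×10⁻⁴ K⁻¹
Layer 1: 200 × 1.6 × 3.18×10⁻⁴ = 0.10176 m
200–800 m: 0.771×10⁻⁴ × 0.75 × 600 = 0.034695 m
Δh = 0.10176 + 0.034695 = 0.136455 m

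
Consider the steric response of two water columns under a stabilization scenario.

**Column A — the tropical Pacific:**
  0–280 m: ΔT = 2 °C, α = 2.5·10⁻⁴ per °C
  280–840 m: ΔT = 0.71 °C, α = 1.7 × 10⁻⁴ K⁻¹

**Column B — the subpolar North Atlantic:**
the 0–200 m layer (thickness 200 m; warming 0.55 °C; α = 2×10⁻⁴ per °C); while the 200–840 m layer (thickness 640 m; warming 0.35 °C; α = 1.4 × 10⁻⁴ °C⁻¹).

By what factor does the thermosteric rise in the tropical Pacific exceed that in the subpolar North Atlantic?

a factor of 3.89

A 0–280 m: 280 × 2 × 2.5×10⁻⁴ = 0.14000 m
A 0.71 × 560 × 1.7×10⁻⁴ = 0.067592 m
A total: 0.207592 m
B 200 × 2×10⁻⁴ × 0.55 = 0.02200 m
B 200–840 m: 0.35 × 1.4×10⁻⁴ × 640 = 0.03136 m
B total: 0.05336 m
Ratio: 0.207592 / 0.05336 ≈ 3.890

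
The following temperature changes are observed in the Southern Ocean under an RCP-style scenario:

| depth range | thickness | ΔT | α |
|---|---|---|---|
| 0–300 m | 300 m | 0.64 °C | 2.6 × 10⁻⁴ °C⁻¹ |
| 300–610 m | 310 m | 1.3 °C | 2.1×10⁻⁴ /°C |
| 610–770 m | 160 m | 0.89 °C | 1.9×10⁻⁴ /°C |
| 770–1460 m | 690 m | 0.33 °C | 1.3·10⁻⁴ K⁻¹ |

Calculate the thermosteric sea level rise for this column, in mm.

Layer 1: 300 × 0.64 × 2.6×10⁻⁴ = 0.04992 m
1.3 × 310 × 2.1×10⁻⁴ = 0.08463 m
Layer 3: 0.89 × 160 × 1.9×10⁻⁴ = 0.027056 m
Layer 4: 690 × 0.33 × 1.3×10⁻⁴ = 0.029601 m
Δh = 0.04992 + 0.08463 + 0.027056 + 0.029601 = 0.191207 m

191 mm of thermosteric rise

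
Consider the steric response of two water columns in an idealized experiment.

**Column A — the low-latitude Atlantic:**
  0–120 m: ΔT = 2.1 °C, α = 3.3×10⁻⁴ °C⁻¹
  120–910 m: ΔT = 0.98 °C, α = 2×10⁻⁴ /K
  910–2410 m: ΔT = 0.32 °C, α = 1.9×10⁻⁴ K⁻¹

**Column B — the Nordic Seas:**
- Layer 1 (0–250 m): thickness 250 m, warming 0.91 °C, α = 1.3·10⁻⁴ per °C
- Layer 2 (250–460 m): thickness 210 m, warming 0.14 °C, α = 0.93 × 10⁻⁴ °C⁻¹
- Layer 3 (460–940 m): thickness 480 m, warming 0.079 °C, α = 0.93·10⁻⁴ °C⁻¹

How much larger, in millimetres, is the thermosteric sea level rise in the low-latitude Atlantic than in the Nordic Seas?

Δh_A − Δh_B ≈ 290 mm

A 0–120 m: 2.1 × 3.3×10⁻⁴ × 120 = 0.08316 m
A 120–910 m: 0.98 × 2×10⁻⁴ × 790 = 0.15484 m
A 0.32 × 1500 × 1.9×10⁻⁴ = 0.09120 m
A total: 0.32920 m
B Layer 1: 0.91 × 1.3×10⁻⁴ × 250 = 0.029575 m
B Layer 2: 0.14 × 210 × 0.93×10⁻⁴ = 0.0027342 m
B Layer 3: 480 × 0.93×10⁻⁴ × 0.079 = 0.00352656 m
B total: 0.03583576 m
Difference: 0.32920 − 0.03583576 = 0.29336424 m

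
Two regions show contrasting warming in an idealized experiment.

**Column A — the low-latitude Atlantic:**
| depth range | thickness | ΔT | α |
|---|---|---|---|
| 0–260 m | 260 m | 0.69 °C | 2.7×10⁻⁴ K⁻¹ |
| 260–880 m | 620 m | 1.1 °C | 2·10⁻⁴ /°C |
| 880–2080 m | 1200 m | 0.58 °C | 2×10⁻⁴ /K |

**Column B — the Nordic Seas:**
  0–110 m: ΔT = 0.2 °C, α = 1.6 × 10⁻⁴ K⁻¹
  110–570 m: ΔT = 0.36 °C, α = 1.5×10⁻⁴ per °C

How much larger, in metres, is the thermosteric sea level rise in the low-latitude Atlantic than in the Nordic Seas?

0.296 m larger

A Layer 1: 0.69 × 260 × 2.7×10⁻⁴ = 0.048438 m
A 260–880 m: 2×10⁻⁴ × 1.1 × 620 = 0.13640 m
A 2×10⁻⁴ × 0.58 × 1200 = 0.13920 m
A total: 0.324038 m
B Layer 1: 1.6×10⁻⁴ × 110 × 0.2 = 0.00352 m
B 460 × 1.5×10⁻⁴ × 0.36 = 0.02484 m
B total: 0.02836 m
Difference: 0.324038 − 0.02836 = 0.295678 m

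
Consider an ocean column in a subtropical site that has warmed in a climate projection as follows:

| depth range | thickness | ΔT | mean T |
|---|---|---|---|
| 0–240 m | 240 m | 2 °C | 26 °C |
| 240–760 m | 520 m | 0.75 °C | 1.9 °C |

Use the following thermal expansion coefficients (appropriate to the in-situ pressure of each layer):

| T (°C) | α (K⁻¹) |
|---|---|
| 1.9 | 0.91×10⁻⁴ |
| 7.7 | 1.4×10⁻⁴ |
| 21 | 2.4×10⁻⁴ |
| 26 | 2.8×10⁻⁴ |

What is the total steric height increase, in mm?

Layer 1 at 26 °C → α = 2.8×10⁻⁴ K⁻¹
Layer 2 at 1.9 °C → α = 0.91×10⁻⁴ K⁻¹
0–240 m: 2.8×10⁻⁴ × 240 × 2 = 0.13440 m
240–760 m: 520 × 0.75 × 0.91×10⁻⁴ = 0.03549 m
Δh = 0.13440 + 0.03549 = 0.16989 m ≈ 170 mm

about 170 mm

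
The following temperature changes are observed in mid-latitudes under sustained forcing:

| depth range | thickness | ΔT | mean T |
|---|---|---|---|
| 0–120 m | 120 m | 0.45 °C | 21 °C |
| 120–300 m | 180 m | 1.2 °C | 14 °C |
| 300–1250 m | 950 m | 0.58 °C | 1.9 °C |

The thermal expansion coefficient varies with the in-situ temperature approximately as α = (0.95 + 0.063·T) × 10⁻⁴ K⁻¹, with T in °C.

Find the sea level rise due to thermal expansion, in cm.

11.1 cm

Layer 1: α = (0.95 + 0.063×21)×10⁻⁴ = 2.273×10⁻⁴ K⁻¹
Layer 2: α = (0.95 + 0.063×14)×10⁻⁴ = 1.832×10⁻⁴ K⁻¹
Layer 3: α = (0.95 + 0.063×1.9)×10⁻⁴ = 1.0697×10⁻⁴ K⁻¹
2.273×10⁻⁴ × 120 × 0.45 = 0.0122742 m
Layer 2: 1.2 × 1.832×10⁻⁴ × 180 = 0.0395712 m
Layer 3: 1.0697×10⁻⁴ × 0.58 × 950 = 0.05894047 m
Δh = 0.0122742 + 0.0395712 + 0.05894047 = 0.11078587 m ≈ 11.1 cm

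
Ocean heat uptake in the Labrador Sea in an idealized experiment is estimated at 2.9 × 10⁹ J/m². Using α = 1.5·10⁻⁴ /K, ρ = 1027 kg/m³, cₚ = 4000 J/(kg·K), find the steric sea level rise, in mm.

Δh = 110 mm

Δh = αQ/(ρcₚ) = 1.5×10⁻⁴ × 2.9×10⁹ / (1027 × 4000) ≈ 0.10589 m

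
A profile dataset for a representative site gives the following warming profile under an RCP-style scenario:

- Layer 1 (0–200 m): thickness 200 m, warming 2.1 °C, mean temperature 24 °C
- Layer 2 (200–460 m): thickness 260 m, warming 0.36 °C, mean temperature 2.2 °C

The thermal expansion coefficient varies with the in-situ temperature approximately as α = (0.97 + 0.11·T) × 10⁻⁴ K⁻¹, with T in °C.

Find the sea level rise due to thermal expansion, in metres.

Layer 1: α = (0.97 + 0.11×24)×10⁻⁴ = 3.61×10⁻⁴ K⁻¹
Layer 2: α = (0.97 + 0.11×2.2)×10⁻⁴ = 1.212×10⁻⁴ K⁻¹
200 × 2.1 × 3.61×10⁻⁴ = 0.15162 m
260 × 0.36 × 1.212×10⁻⁴ = 0.01134432 m
Δh = 0.15162 + 0.01134432 = 0.16296432 m ≈ 0.163 m

0.163 m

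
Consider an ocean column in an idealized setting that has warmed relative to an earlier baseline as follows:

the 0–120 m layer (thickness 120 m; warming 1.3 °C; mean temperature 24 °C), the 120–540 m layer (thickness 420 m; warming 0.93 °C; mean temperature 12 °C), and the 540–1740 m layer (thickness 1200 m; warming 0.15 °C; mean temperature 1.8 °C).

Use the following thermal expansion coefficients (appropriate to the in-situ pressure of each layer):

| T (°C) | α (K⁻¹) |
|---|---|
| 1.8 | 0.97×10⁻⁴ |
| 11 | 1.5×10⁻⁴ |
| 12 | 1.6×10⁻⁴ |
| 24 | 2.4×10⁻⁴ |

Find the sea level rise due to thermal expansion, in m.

Δh = 0.117 m

Layer 1 at 24 °C → α = 2.4×10⁻⁴ K⁻¹
Layer 2 at 12 °C → α = 1.6×10⁻⁴ K⁻¹
Layer 3 at 1.8 °C → α = 0.97×10⁻⁴ K⁻¹
120 × 1.3 × 2.4×10⁻⁴ = 0.03744 m
420 × 1.6×10⁻⁴ × 0.93 = 0.062496 m
0.97×10⁻⁴ × 1200 × 0.15 = 0.01746 m
Δh = 0.03744 + 0.062496 + 0.01746 = 0.117396 m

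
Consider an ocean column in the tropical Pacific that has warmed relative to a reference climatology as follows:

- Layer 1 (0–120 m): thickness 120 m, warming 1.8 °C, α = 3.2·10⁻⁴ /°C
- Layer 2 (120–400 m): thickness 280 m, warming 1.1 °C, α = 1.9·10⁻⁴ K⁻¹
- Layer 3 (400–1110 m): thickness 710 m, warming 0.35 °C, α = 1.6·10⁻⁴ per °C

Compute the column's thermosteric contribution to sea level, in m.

0–120 m: 1.8 × 3.2×10⁻⁴ × 120 = 0.06912 m
Layer 2: 1.9×10⁻⁴ × 1.1 × 280 = 0.05852 m
0.35 × 710 × 1.6×10⁻⁴ = 0.03976 m
Δh = 0.06912 + 0.05852 + 0.03976 = 0.16740 m

Δh = 0.17 m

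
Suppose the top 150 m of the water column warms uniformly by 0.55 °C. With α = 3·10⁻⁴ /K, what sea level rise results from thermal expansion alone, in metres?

Δh = αΔT·H = 3×10⁻⁴ × 0.55 × 150 = 0.02475 m

0.025 m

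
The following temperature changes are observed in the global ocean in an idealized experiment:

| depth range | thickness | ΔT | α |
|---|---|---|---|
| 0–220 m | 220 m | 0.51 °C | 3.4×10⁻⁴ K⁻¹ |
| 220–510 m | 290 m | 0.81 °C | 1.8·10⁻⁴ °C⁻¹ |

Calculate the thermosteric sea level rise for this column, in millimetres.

Δh ≈ 80 mm

220 × 0.51 × 3.4×10⁻⁴ = 0.038148 m
220–510 m: 1.8×10⁻⁴ × 0.81 × 290 = 0.042282 m
Δh = 0.038148 + 0.042282 = 0.08043 m ≈ 80 mm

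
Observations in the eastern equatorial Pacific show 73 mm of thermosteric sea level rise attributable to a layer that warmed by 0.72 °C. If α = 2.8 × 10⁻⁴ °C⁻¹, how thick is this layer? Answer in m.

H ≈ 362 m

H = Δh/(αΔT) = 0.073 / (2.8×10⁻⁴ × 0.72) ≈ 362.1 m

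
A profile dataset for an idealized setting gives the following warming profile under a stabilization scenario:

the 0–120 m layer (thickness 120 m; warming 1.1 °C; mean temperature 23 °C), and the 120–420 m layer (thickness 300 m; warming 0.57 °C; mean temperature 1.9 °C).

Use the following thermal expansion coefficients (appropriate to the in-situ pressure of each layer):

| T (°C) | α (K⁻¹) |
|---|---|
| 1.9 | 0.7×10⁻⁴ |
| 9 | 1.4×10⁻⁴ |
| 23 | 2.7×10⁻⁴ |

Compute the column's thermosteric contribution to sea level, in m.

Δh ≈ 0.0476 m

Layer 1 at 23 °C → α = 2.7×10⁻⁴ K⁻¹
Layer 2 at 1.9 °C → α = 0.7×10⁻⁴ K⁻¹
2.7×10⁻⁴ × 1.1 × 120 = 0.03564 m
Layer 2: 300 × 0.7×10⁻⁴ × 0.57 = 0.01197 m
Δh = 0.03564 + 0.01197 = 0.04761 m ≈ 0.0476 m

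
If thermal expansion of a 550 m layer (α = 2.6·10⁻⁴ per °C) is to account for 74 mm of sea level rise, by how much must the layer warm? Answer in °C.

about 0.52 °C

ΔT = Δh/(αH) = 0.074 / (2.6×10⁻⁴ × 550) ≈ 0.5175 °C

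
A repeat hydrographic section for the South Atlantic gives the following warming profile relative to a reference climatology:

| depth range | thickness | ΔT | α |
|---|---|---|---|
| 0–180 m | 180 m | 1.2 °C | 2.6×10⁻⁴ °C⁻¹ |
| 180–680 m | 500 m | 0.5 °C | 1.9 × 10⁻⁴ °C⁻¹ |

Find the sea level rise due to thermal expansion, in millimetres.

0–180 m: 2.6×10⁻⁴ × 1.2 × 180 = 0.05616 m
Layer 2: 500 × 1.9×10⁻⁴ × 0.5 = 0.04750 m
Δh = 0.05616 + 0.04750 = 0.10366 m ≈ 100 mm

about 100 mm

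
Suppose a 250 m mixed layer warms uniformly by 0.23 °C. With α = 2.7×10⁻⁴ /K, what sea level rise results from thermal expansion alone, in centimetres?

Δh ≈ 1.55 cm

Δh = αΔT·H = 2.7×10⁻⁴ × 0.23 × 250 = 0.015525 m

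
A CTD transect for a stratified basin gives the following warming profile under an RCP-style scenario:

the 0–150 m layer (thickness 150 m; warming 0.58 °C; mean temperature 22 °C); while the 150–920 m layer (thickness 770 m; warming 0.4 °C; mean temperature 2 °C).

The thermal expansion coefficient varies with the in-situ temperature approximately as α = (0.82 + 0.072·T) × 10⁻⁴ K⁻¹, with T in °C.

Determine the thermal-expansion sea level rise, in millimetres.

Layer 1: α = (0.82 + 0.072×22)×10⁻⁴ = 2.404×10⁻⁴ K⁻¹
Layer 2: α = (0.82 + 0.072×2)×10⁻⁴ = 0.964×10⁻⁴ K⁻¹
Layer 1: 2.404×10⁻⁴ × 150 × 0.58 = 0.0209148 m
770 × 0.4 × 0.964×10⁻⁴ = 0.0296912 m
Δh = 0.0209148 + 0.0296912 = 0.050606 m

50.6 mm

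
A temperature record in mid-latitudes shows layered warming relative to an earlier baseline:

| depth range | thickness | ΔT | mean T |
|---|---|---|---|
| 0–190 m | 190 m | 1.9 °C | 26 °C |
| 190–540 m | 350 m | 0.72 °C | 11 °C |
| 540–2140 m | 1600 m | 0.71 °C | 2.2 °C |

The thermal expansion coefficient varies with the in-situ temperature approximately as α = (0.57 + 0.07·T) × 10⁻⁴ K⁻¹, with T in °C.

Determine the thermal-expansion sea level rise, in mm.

Δh = 200 mm

Layer 1: α = (0.57 + 0.07×26)×10⁻⁴ = 2.39×10⁻⁴ K⁻¹
Layer 2: α = (0.57 + 0.07×11)×10⁻⁴ = 1.34×10⁻⁴ K⁻¹
Layer 3: α = (0.57 + 0.07×2.2)×10⁻⁴ = 0.724×10⁻⁴ K⁻¹
2.39×10⁻⁴ × 1.9 × 190 = 0.086279 m
190–540 m: 350 × 0.72 × 1.34×10⁻⁴ = 0.033768 m
540–2140 m: 0.724×10⁻⁴ × 0.71 × 1600 = 0.0822464 m
Δh = 0.086279 + 0.033768 + 0.0822464 = 0.2022934 m ≈ 200 mm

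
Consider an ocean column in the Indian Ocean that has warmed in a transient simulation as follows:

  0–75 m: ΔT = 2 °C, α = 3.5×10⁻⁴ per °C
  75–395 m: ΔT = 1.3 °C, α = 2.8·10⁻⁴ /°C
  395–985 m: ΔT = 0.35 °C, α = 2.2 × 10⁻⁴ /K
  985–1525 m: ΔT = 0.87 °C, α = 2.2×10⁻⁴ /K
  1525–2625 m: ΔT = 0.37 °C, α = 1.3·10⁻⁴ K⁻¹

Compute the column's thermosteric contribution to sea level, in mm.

0–75 m: 2 × 3.5×10⁻⁴ × 75 = 0.05250 m
75–395 m: 2.8×10⁻⁴ × 320 × 1.3 = 0.11648 m
Layer 3: 0.35 × 590 × 2.2×10⁻⁴ = 0.04543 m
0.87 × 540 × 2.2×10⁻⁴ = 0.103356 m
1525–2625 m: 0.37 × 1100 × 1.3×10⁻⁴ = 0.05291 m
Δh = 0.05250 + 0.11648 + 0.04543 + 0.103356 + 0.05291 = 0.370676 m

370 mm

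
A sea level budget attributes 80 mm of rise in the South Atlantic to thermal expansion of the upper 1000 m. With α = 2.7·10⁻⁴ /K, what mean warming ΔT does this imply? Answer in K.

ΔT = Δh/(αH) = 0.08 / (2.7×10⁻⁴ × 1000) ≈ 0.2963 K

about 0.296 K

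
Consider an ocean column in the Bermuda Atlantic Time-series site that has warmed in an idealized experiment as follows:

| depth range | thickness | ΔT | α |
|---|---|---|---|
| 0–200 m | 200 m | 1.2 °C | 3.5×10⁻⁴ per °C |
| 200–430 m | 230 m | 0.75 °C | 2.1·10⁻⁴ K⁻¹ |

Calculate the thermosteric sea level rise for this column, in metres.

Layer 1: 1.2 × 3.5×10⁻⁴ × 200 = 0.08400 m
0.75 × 2.1×10⁻⁴ × 230 = 0.036225 m
Δh = 0.08400 + 0.036225 = 0.120225 m ≈ 0.120 m

Δh = 0.120 m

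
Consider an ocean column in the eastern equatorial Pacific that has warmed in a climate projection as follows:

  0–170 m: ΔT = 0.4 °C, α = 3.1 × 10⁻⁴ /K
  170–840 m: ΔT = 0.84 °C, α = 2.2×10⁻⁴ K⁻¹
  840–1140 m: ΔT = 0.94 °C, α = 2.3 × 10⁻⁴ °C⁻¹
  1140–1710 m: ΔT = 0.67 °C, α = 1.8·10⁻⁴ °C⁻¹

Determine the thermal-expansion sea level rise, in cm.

27.8 cm of thermosteric rise

Layer 1: 170 × 3.1×10⁻⁴ × 0.4 = 0.02108 m
0.84 × 2.2×10⁻⁴ × 670 = 0.123816 m
2.3×10⁻⁴ × 0.94 × 300 = 0.06486 m
1140–1710 m: 570 × 1.8×10⁻⁴ × 0.67 = 0.068742 m
Δh = 0.02108 + 0.123816 + 0.06486 + 0.068742 = 0.278498 m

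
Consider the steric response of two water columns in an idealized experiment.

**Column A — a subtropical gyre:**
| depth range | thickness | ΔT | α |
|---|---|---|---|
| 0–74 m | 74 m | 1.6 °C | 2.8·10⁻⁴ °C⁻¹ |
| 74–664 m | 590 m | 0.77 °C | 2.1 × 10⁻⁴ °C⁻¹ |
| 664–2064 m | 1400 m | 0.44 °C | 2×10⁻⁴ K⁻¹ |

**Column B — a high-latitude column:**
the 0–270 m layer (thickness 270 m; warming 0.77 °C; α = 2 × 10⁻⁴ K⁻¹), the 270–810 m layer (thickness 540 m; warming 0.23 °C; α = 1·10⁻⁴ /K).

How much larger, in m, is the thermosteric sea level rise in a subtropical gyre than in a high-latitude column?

0.198 m

A 74 × 1.6 × 2.8×10⁻⁴ = 0.033152 m
A 74–664 m: 2.1×10⁻⁴ × 590 × 0.77 = 0.095403 m
A Layer 3: 0.44 × 1400 × 2×10⁻⁴ = 0.12320 m
A total: 0.251755 m
B Layer 1: 270 × 2×10⁻⁴ × 0.77 = 0.04158 m
B Layer 2: 0.23 × 1×10⁻⁴ × 540 = 0.01242 m
B total: 0.05400 m
Difference: 0.251755 − 0.05400 = 0.197755 m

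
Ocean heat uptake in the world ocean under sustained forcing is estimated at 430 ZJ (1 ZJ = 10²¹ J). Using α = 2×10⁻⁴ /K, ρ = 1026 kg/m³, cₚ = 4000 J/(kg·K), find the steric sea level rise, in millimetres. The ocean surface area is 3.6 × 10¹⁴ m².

Per unit area: Q = 430×10²¹ / (3.6×10¹⁴) ≈ 1.194×10⁹ J/m²
Δh = αQ/(ρcₚ) = 2×10⁻⁴ × 1.194×10⁹ / (1026 × 4000) ≈ 0.058187 m

Δh ≈ 58 mm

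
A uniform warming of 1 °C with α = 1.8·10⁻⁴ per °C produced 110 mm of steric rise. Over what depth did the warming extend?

H = Δh/(αΔT) = 0.11 / (1.8×10⁻⁴ × 1) ≈ 611.1 m

about 611 m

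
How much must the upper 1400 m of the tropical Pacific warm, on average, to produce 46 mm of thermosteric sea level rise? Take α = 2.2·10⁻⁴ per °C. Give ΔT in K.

ΔT = Δh/(αH) = 0.046 / (2.2×10⁻⁴ × 1400) ≈ 0.1494 K

ΔT ≈ 0.15 K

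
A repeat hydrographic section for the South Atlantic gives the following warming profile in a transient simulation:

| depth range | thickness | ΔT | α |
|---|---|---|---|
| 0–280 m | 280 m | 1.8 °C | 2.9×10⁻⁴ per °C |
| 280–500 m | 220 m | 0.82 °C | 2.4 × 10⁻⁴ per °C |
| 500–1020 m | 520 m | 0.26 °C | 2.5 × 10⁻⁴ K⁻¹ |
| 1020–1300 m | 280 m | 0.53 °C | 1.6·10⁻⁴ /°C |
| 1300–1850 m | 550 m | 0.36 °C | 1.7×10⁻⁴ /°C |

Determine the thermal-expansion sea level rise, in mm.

280 × 1.8 × 2.9×10⁻⁴ = 0.14616 m
0.82 × 220 × 2.4×10⁻⁴ = 0.043296 m
500–1020 m: 520 × 0.26 × 2.5×10⁻⁴ = 0.03380 m
0.53 × 1.6×10⁻⁴ × 280 = 0.023744 m
Layer 5: 550 × 1.7×10⁻⁴ × 0.36 = 0.03366 m
Δh = 0.14616 + 0.043296 + 0.03380 + 0.023744 + 0.03366 = 0.28066 m

Δh ≈ 281 mm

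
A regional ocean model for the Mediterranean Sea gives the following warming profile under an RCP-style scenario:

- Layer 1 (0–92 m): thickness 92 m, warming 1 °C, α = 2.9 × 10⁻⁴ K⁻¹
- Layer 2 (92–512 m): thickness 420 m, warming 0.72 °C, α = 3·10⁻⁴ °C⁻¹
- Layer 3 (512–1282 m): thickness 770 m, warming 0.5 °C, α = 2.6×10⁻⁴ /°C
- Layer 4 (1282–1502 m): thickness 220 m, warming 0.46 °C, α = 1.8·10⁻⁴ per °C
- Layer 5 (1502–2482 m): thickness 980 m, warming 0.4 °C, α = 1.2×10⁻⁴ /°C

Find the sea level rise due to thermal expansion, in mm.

0–92 m: 2.9×10⁻⁴ × 1 × 92 = 0.02668 m
0.72 × 420 × 3×10⁻⁴ = 0.09072 m
Layer 3: 770 × 2.6×10⁻⁴ × 0.5 = 0.10010 m
1282–1502 m: 0.46 × 220 × 1.8×10⁻⁴ = 0.018216 m
Layer 5: 980 × 0.4 × 1.2×10⁻⁴ = 0.04704 m
Δh = 0.02668 + 0.09072 + 0.10010 + 0.018216 + 0.04704 = 0.282756 m ≈ 280 mm

280 mm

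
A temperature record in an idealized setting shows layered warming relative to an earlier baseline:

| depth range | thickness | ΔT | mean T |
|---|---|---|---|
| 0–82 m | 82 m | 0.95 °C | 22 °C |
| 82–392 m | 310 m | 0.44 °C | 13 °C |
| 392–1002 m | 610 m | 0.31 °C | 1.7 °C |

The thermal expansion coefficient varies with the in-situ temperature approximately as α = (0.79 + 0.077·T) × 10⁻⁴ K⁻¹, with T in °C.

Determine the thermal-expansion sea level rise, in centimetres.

Δh ≈ 6.12 cm

Layer 1: α = (0.79 + 0.077×22)×10⁻⁴ = 2.484×10⁻⁴ K⁻¹
Layer 2: α = (0.79 + 0.077×13)×10⁻⁴ = 1.791×10⁻⁴ K⁻¹
Layer 3: α = (0.79 + 0.077×1.7)×10⁻⁴ = 0.9209×10⁻⁴ K⁻¹
0.95 × 82 × 2.484×10⁻⁴ = 0.01935036 m
0.44 × 310 × 1.791×10⁻⁴ = 0.02442924 m
0.31 × 610 × 0.9209×10⁻⁴ = 0.017414219 m
Δh = 0.01935036 + 0.02442924 + 0.017414219 = 0.061193819 m ≈ 6.12 cm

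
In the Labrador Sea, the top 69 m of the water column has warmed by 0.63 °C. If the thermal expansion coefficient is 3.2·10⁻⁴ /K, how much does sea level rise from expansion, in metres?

about 0.014 m

Δh = αΔT·H = 3.2×10⁻⁴ × 0.63 × 69 = 0.0139104 m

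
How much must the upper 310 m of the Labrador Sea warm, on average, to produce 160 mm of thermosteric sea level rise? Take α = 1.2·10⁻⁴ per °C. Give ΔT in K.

about 4.30 K

ΔT = Δh/(αH) = 0.16 / (1.2×10⁻⁴ × 310) ≈ 4.301 K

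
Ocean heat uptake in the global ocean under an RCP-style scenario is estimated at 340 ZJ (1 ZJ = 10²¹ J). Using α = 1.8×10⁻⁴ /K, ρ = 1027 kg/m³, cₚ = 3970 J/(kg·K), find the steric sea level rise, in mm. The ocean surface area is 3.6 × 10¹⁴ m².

about 42 mm

Per unit area: Q = 340×10²¹ / (3.6×10¹⁴) ≈ 9.444×10⁸ J/m²
Δh = αQ/(ρcₚ) = 1.8×10⁻⁴ × 9.444×10⁸ / (1027 × 3970) ≈ 0.041693 m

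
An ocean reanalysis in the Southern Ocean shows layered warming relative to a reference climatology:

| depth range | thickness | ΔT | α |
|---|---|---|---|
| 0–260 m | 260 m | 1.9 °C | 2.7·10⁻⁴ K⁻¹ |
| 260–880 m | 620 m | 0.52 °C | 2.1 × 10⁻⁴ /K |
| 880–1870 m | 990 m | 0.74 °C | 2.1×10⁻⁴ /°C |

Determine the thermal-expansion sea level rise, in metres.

0–260 m: 260 × 2.7×10⁻⁴ × 1.9 = 0.13338 m
Layer 2: 0.52 × 2.1×10⁻⁴ × 620 = 0.067704 m
Layer 3: 990 × 0.74 × 2.1×10⁻⁴ = 0.153846 m
Δh = 0.13338 + 0.067704 + 0.153846 = 0.35493 m

Δh = 0.35 m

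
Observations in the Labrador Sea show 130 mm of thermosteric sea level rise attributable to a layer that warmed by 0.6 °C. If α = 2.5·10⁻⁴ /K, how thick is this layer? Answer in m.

about 870 m

H = Δh/(αΔT) = 0.13 / (2.5×10⁻⁴ × 0.6) ≈ 866.7 m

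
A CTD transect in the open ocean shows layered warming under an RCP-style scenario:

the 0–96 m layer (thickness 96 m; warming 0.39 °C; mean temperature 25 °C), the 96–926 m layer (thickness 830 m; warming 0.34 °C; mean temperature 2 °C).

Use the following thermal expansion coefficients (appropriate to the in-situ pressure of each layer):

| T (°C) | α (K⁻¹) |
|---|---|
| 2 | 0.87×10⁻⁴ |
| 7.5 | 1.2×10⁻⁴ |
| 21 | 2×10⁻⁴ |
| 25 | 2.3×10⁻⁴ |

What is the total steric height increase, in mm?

33.2 mm of thermosteric rise

Layer 1 at 25 °C → α = 2.3×10⁻⁴ K⁻¹
Layer 2 at 2 °C → α = 0.87×10⁻⁴ K⁻¹
0–96 m: 96 × 0.39 × 2.3×10⁻⁴ = 0.0086112 m
Layer 2: 0.34 × 830 × 0.87×10⁻⁴ = 0.0245514 m
Δh = 0.0086112 + 0.0245514 = 0.0331626 m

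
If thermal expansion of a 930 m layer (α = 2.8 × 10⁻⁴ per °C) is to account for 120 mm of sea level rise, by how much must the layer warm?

0.46 °C

ΔT = Δh/(αH) = 0.12 / (2.8×10⁻⁴ × 930) ≈ 0.4608 °C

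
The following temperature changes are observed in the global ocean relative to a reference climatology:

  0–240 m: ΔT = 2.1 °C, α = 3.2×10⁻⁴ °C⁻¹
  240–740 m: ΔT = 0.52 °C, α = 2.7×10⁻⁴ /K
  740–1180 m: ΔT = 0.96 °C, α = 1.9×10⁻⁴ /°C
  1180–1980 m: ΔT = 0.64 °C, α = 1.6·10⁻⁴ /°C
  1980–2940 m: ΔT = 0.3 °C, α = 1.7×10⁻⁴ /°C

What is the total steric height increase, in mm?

about 440 mm

0–240 m: 3.2×10⁻⁴ × 2.1 × 240 = 0.16128 m
2.7×10⁻⁴ × 0.52 × 500 = 0.07020 m
0.96 × 440 × 1.9×10⁻⁴ = 0.080256 m
Layer 4: 800 × 1.6×10⁻⁴ × 0.64 = 0.08192 m
1980–2940 m: 960 × 1.7×10⁻⁴ × 0.3 = 0.04896 m
Δh = 0.16128 + 0.07020 + 0.080256 + 0.08192 + 0.04896 = 0.442616 m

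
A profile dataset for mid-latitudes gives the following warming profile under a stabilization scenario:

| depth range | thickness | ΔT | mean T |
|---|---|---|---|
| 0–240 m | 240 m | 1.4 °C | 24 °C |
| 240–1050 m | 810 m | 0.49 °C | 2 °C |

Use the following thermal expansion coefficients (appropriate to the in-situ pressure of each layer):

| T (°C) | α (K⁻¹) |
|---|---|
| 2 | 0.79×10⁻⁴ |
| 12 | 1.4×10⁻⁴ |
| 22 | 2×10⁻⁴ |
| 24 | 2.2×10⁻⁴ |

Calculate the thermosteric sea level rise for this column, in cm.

Δh = 10.5 cm

Layer 1 at 24 °C → α = 2.2×10⁻⁴ K⁻¹
Layer 2 at 2 °C → α = 0.79×10⁻⁴ K⁻¹
0–240 m: 2.2×10⁻⁴ × 240 × 1.4 = 0.07392 m
240–1050 m: 0.49 × 0.79×10⁻⁴ × 810 = 0.0313551 m
Δh = 0.07392 + 0.0313551 = 0.1052751 m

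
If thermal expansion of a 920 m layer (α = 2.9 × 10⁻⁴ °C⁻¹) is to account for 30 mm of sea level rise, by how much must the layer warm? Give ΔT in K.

ΔT ≈ 0.112 K

ΔT = Δh/(αH) = 0.03 / (2.9×10⁻⁴ × 920) ≈ 0.1124 K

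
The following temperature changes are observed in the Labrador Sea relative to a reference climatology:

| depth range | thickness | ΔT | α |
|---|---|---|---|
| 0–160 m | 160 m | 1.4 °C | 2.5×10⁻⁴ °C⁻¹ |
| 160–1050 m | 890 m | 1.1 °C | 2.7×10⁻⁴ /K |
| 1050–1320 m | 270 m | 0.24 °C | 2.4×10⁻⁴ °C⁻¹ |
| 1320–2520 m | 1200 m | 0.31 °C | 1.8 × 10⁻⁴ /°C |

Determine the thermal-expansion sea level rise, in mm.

Δh ≈ 403 mm

Layer 1: 1.4 × 2.5×10⁻⁴ × 160 = 0.05600 m
160–1050 m: 1.1 × 2.7×10⁻⁴ × 890 = 0.26433 m
1050–1320 m: 2.4×10⁻⁴ × 270 × 0.24 = 0.015552 m
1320–2520 m: 1.8×10⁻⁴ × 1200 × 0.31 = 0.06696 m
Δh = 0.05600 + 0.26433 + 0.015552 + 0.06696 = 0.402842 m ≈ 403 mm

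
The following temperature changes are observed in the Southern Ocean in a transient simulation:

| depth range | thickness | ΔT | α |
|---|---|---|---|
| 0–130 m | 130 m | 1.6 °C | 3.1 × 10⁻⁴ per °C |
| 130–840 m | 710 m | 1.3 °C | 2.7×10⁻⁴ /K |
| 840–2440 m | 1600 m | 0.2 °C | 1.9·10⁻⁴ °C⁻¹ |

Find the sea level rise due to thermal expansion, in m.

about 0.374 m

0–130 m: 3.1×10⁻⁴ × 130 × 1.6 = 0.06448 m
2.7×10⁻⁴ × 710 × 1.3 = 0.24921 m
840–2440 m: 1.9×10⁻⁴ × 0.2 × 1600 = 0.06080 m
Δh = 0.06448 + 0.24921 + 0.06080 = 0.37449 m ≈ 0.374 m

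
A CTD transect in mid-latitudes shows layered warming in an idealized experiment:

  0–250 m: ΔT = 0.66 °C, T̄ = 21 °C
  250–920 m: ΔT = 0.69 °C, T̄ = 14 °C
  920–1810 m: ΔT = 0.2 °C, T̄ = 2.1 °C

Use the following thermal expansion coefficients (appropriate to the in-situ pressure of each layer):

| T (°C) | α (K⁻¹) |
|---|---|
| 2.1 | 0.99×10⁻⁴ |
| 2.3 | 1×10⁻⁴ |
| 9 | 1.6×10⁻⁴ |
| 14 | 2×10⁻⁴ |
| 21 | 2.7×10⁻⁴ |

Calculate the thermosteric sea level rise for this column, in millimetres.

Δh = 155 mm

Layer 1 at 21 °C → α = 2.7×10⁻⁴ K⁻¹
Layer 2 at 14 °C → α = 2×10⁻⁴ K⁻¹
Layer 3 at 2.1 °C → α = 0.99×10⁻⁴ K⁻¹
0–250 m: 2.7×10⁻⁴ × 0.66 × 250 = 0.04455 m
250–920 m: 670 × 0.69 × 2×10⁻⁴ = 0.09246 m
0.2 × 890 × 0.99×10⁻⁴ = 0.017622 m
Δh = 0.04455 + 0.09246 + 0.017622 = 0.154632 m ≈ 155 mm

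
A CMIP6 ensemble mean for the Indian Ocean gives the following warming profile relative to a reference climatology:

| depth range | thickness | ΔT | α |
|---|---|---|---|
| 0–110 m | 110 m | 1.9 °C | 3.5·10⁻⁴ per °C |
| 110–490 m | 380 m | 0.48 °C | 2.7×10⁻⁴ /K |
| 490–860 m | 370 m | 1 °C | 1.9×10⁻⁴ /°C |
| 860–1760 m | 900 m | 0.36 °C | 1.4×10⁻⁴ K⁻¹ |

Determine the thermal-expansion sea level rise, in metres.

Layer 1: 3.5×10⁻⁴ × 1.9 × 110 = 0.07315 m
Layer 2: 380 × 0.48 × 2.7×10⁻⁴ = 0.049248 m
490–860 m: 1.9×10⁻⁴ × 1 × 370 = 0.07030 m
0.36 × 900 × 1.4×10⁻⁴ = 0.04536 m
Δh = 0.07315 + 0.049248 + 0.07030 + 0.04536 = 0.238058 m ≈ 0.238 m

Δh = 0.238 m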